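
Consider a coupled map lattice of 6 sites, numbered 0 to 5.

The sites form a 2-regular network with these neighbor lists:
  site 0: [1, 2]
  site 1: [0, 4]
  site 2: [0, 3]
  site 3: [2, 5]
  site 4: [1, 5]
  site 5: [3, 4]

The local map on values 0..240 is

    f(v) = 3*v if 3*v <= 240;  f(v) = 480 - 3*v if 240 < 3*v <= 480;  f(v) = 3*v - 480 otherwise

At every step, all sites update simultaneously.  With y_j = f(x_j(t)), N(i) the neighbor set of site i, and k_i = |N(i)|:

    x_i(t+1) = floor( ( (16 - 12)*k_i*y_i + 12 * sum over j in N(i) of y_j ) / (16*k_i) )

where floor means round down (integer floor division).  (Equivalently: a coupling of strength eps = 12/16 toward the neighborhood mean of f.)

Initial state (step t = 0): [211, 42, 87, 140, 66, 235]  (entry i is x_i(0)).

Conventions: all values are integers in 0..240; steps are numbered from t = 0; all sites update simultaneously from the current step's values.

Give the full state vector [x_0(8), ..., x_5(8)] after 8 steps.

Simulating step by step:
t=0: [211, 42, 87, 140, 66, 235]
t=1: [167, 163, 134, 181, 181, 153]
t=2: [37, 33, 51, 52, 27, 52]
t=3: [122, 96, 138, 154, 115, 127]
t=4: [125, 141, 66, 66, 142, 82]
t=5: [121, 73, 163, 211, 122, 153]
t=6: [114, 141, 103, 49, 118, 105]
t=7: [120, 113, 149, 162, 114, 143]
t=8: [95, 132, 55, 33, 106, 66]

Answer: [95, 132, 55, 33, 106, 66]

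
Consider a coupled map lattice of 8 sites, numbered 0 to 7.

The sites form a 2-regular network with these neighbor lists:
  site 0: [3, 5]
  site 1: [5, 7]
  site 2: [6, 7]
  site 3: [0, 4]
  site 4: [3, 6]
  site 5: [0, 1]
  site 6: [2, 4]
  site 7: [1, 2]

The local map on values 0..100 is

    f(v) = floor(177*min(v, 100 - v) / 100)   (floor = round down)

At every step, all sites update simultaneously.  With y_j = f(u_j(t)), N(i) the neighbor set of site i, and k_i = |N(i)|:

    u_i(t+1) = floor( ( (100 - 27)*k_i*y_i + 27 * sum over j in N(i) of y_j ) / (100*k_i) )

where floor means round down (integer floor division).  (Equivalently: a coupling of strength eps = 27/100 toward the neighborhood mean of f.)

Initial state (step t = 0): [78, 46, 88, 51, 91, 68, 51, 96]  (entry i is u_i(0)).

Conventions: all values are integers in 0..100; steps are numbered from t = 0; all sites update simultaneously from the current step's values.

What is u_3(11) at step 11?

Answer: u_3(11) = 64

Derivation:
t=0: [78, 46, 88, 51, 91, 68, 51, 96]
t=1: [46, 67, 27, 69, 34, 56, 67, 18]
t=2: [76, 56, 46, 58, 58, 74, 56, 36]
t=3: [46, 70, 78, 69, 74, 49, 77, 67]
t=4: [78, 58, 40, 56, 46, 80, 40, 54]
t=5: [42, 69, 71, 72, 78, 40, 71, 78]
t=6: [70, 54, 49, 50, 41, 68, 49, 41]
t=7: [58, 76, 84, 81, 76, 58, 84, 75]
t=8: [68, 46, 30, 39, 38, 69, 29, 41]
t=9: [57, 76, 55, 66, 65, 57, 53, 70]
t=10: [73, 48, 76, 62, 63, 71, 79, 55]
t=11: [50, 78, 46, 64, 61, 54, 41, 74]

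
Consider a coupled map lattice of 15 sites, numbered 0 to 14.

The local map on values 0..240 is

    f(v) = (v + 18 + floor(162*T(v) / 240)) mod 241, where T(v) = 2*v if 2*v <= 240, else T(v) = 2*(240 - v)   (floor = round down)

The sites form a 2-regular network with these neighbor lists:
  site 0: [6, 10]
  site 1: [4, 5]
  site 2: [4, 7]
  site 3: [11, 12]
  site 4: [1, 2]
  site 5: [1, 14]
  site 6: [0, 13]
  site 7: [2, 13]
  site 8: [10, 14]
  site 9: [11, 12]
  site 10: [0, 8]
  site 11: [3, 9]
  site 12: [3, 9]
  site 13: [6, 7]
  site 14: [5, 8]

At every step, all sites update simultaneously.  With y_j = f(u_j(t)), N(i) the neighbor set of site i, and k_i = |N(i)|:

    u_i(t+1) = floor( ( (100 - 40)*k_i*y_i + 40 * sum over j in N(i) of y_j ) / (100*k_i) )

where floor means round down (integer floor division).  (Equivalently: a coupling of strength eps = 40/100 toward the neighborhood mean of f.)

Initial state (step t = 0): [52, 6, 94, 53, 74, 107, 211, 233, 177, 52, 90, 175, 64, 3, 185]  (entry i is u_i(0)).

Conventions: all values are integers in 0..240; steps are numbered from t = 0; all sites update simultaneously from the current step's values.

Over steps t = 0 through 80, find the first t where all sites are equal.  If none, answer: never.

Simulating step by step:
t=0: [52, 6, 94, 53, 74, 107, 211, 233, 177, 52, 90, 175, 64, 3, 185]  (not all equal)
t=1: [135, 63, 184, 126, 168, 30, 49, 64, 76, 125, 173, 79, 157, 24, 35]  (not all equal)
t=2: [66, 125, 63, 83, 65, 106, 105, 122, 145, 84, 73, 144, 50, 104, 116]  (not all equal)
t=3: [146, 73, 145, 164, 146, 36, 52, 72, 77, 166, 158, 115, 166, 28, 44]  (not all equal)
t=4: [66, 143, 77, 43, 77, 123, 110, 138, 152, 43, 76, 45, 42, 115, 132]  (not all equal)
t=5: [150, 81, 168, 119, 168, 55, 65, 80, 78, 119, 161, 121, 117, 45, 53]  (not all equal)
t=6: [71, 162, 74, 55, 75, 158, 136, 156, 157, 55, 76, 57, 53, 149, 154]  (not all equal)
t=7: [160, 74, 162, 146, 163, 45, 78, 75, 76, 146, 163, 149, 144, 48, 46]  (not all equal)
t=8: [75, 147, 73, 49, 72, 137, 155, 151, 151, 49, 74, 48, 49, 157, 139]  (not all equal)
t=9: [163, 77, 160, 132, 159, 52, 75, 75, 77, 132, 163, 131, 133, 46, 51]  (not all equal)
t=10: [73, 155, 74, 54, 75, 151, 150, 150, 154, 54, 74, 54, 54, 153, 149]  (not all equal)
t=11: [161, 76, 163, 144, 163, 47, 76, 76, 76, 144, 161, 144, 144, 47, 47]  (not all equal)
t=12: [74, 151, 73, 50, 73, 141, 152, 151, 152, 50, 74, 50, 50, 155, 141]  (not all equal)
t=13: [162, 76, 160, 135, 160, 50, 75, 75, 76, 135, 162, 135, 135, 46, 50]  (not all equal)
t=14: [74, 153, 74, 53, 75, 147, 150, 150, 153, 53, 74, 53, 53, 153, 147]  (not all equal)
t=15: [162, 76, 163, 142, 164, 48, 76, 76, 76, 142, 162, 142, 142, 47, 48]  (not all equal)
t=16: [74, 152, 73, 51, 73, 143, 152, 151, 152, 51, 74, 51, 51, 155, 143]  (not all equal)
t=17: [162, 76, 160, 137, 160, 49, 75, 75, 76, 137, 162, 137, 137, 46, 49]  (not all equal)
t=18: [74, 153, 74, 53, 75, 145, 150, 150, 153, 53, 74, 53, 53, 153, 145]  (not all equal)
t=19: [162, 77, 163, 142, 164, 49, 76, 76, 76, 142, 162, 142, 142, 47, 49]  (not all equal)
t=20: [74, 154, 73, 51, 74, 146, 152, 151, 153, 51, 74, 51, 51, 155, 145]  (not all equal)
t=21: [162, 76, 161, 137, 161, 48, 75, 75, 76, 137, 162, 137, 137, 46, 49]  (not all equal)
t=22: [74, 152, 74, 53, 74, 143, 150, 150, 153, 53, 74, 53, 53, 153, 145]  (not all equal)
t=23: [162, 76, 162, 142, 162, 49, 76, 76, 76, 142, 162, 142, 142, 47, 49]  (not all equal)
t=24: [74, 153, 74, 51, 74, 145, 152, 152, 153, 51, 74, 51, 51, 155, 145]  (not all equal)
t=25: [162, 76, 162, 137, 162, 49, 75, 75, 76, 137, 162, 137, 137, 46, 49]  (not all equal)
t=26: [74, 153, 74, 53, 74, 145, 150, 150, 153, 53, 74, 53, 53, 153, 145]  (not all equal)
t=27: [162, 76, 162, 142, 162, 49, 76, 76, 76, 142, 162, 142, 142, 47, 49]  (not all equal)

Answer: never
Key observation: The state at step 23 reappears at step 27 — the system is in a cycle of period 4 from step 23 on.  No step 0..27 is synchronized, and the cycle repeats forever, so no step up to 80 (or ever) has all sites equal.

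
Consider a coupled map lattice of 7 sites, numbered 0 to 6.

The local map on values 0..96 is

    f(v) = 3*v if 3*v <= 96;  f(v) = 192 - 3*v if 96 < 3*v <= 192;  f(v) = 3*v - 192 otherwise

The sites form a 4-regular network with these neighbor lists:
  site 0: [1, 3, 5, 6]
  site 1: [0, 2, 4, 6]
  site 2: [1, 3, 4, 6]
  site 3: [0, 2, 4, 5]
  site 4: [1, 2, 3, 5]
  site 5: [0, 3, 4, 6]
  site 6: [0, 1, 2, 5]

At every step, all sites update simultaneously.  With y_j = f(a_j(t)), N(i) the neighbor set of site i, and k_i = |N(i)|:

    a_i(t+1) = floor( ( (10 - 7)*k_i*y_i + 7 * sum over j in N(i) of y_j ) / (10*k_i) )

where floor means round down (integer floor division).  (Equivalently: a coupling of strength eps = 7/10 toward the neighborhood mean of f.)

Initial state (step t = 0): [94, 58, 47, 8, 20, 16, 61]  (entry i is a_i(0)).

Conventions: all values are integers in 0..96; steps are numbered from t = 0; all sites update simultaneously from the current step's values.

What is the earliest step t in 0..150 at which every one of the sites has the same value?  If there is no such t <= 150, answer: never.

Simulating step by step:
t=0: [94, 58, 47, 8, 20, 16, 61]  (not all equal)
t=1: [44, 42, 34, 50, 42, 46, 38]  (not all equal)
t=2: [60, 71, 71, 59, 63, 59, 70]  (not all equal)
t=3: [15, 15, 16, 13, 13, 12, 17]  (not all equal)
t=4: [43, 45, 44, 41, 41, 41, 45]  (not all equal)
t=5: [63, 60, 62, 66, 65, 65, 60]  (not all equal)
t=6: [6, 7, 7, 4, 5, 5, 7]  (not all equal)
t=7: [17, 19, 18, 15, 16, 16, 19]  (not all equal)
t=8: [51, 53, 52, 48, 50, 49, 53]  (not all equal)
t=9: [39, 36, 38, 42, 40, 41, 36]  (not all equal)
t=10: [75, 79, 76, 71, 73, 72, 78]  (not all equal)
t=11: [33, 37, 34, 27, 30, 28, 36]  (not all equal)
t=12: [85, 86, 85, 86, 85, 86, 86]  (not all equal)
t=13: [65, 64, 64, 64, 64, 64, 64]  (not all equal)
t=14: [0, 0, 0, 0, 0, 0, 0]  (all equal)

Answer: 14
Key observation: Synchronization is absorbing here: once all sites are equal they stay equal, and step 14 is the first all-equal step.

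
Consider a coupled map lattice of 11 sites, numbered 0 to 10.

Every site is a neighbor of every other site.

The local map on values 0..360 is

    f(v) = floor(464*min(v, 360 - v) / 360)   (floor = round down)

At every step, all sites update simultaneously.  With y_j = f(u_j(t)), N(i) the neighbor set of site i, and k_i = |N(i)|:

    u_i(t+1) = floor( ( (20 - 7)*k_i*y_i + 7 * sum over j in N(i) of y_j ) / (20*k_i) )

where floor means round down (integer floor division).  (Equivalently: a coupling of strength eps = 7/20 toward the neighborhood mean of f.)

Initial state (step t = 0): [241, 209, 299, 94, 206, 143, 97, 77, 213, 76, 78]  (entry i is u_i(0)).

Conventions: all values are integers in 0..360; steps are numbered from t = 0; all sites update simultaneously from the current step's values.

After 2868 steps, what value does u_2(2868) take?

Answer: u_2(2868) = 174
Key observation: The state at step 29, [224, 224, 224, 224, 224, 224, 224, 224, 224, 224, 224], reappears at step 33: the system is in a cycle of period 4 from step 29 on.  Therefore the state at step 2868 equals the state at step 29 + ((2868 - 29) mod 4) = 32, which is [174, 174, 174, 174, 174, 174, 174, 174, 174, 174, 174].

Derivation:
t=0: [241, 209, 299, 94, 206, 143, 97, 77, 213, 76, 78]
t=1: [147, 173, 101, 128, 175, 166, 130, 114, 170, 113, 115]
t=2: [185, 205, 148, 169, 207, 199, 171, 158, 203, 158, 159]
t=3: [217, 201, 196, 212, 200, 206, 214, 204, 203, 204, 204]
t=4: [189, 201, 206, 193, 203, 198, 192, 200, 200, 200, 200]
t=5: [215, 205, 201, 212, 204, 207, 212, 206, 206, 206, 206]
t=6: [189, 197, 201, 192, 199, 196, 192, 197, 197, 197, 197]
t=7: [216, 210, 206, 214, 208, 211, 214, 210, 210, 210, 210]
t=8: [187, 192, 195, 189, 193, 191, 189, 192, 192, 192, 192]
t=9: [220, 216, 213, 218, 215, 216, 218, 216, 216, 216, 216]
t=10: [181, 184, 187, 183, 185, 184, 183, 184, 184, 184, 184]
t=11: [228, 226, 223, 227, 225, 226, 227, 226, 226, 226, 226]
t=12: [170, 172, 174, 171, 173, 172, 171, 172, 172, 172, 172]
t=13: [219, 221, 222, 220, 221, 221, 220, 221, 221, 221, 221]
t=14: [180, 179, 177, 179, 179, 179, 179, 179, 179, 179, 179]
t=15: [231, 230, 228, 230, 230, 230, 230, 230, 230, 230, 230]
t=16: [166, 167, 168, 167, 167, 167, 167, 167, 167, 167, 167]
t=17: [213, 214, 215, 214, 214, 214, 214, 214, 214, 214, 214]
t=18: [188, 187, 186, 187, 187, 187, 187, 187, 187, 187, 187]
t=19: [221, 222, 223, 222, 222, 222, 222, 222, 222, 222, 222]
t=20: [178, 177, 176, 177, 177, 177, 177, 177, 177, 177, 177]
t=21: [228, 227, 226, 227, 227, 227, 227, 227, 227, 227, 227]
t=22: [170, 171, 171, 171, 171, 171, 171, 171, 171, 171, 171]
t=23: [219, 219, 219, 219, 219, 219, 219, 219, 219, 219, 219]
t=24: [181, 181, 181, 181, 181, 181, 181, 181, 181, 181, 181]
t=25: [230, 230, 230, 230, 230, 230, 230, 230, 230, 230, 230]
t=26: [167, 167, 167, 167, 167, 167, 167, 167, 167, 167, 167]
t=27: [215, 215, 215, 215, 215, 215, 215, 215, 215, 215, 215]
t=28: [186, 186, 186, 186, 186, 186, 186, 186, 186, 186, 186]
t=29: [224, 224, 224, 224, 224, 224, 224, 224, 224, 224, 224]
t=30: [175, 175, 175, 175, 175, 175, 175, 175, 175, 175, 175]
t=31: [225, 225, 225, 225, 225, 225, 225, 225, 225, 225, 225]
t=32: [174, 174, 174, 174, 174, 174, 174, 174, 174, 174, 174]
t=33: [224, 224, 224, 224, 224, 224, 224, 224, 224, 224, 224]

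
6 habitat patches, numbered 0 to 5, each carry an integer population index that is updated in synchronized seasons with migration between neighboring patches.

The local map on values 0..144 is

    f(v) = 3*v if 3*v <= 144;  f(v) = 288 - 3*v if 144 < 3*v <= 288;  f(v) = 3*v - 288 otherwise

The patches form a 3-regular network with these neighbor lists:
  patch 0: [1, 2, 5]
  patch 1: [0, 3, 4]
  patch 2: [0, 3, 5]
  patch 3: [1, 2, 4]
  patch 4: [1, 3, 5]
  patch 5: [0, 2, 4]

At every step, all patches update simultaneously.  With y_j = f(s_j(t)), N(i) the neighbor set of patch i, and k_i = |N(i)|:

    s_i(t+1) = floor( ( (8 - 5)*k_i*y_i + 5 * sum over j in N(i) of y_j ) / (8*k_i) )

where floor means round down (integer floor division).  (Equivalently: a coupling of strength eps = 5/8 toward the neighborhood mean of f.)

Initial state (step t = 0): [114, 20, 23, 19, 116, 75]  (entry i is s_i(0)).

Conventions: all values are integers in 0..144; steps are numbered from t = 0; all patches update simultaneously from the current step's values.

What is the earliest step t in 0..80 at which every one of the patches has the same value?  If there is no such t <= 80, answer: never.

Simulating step by step:
t=0: [114, 20, 23, 19, 116, 75]  (not all equal)
t=1: [60, 58, 62, 60, 60, 61]  (not all equal)
t=2: [107, 110, 105, 108, 108, 105]  (not all equal)
t=3: [32, 37, 30, 35, 35, 30]  (not all equal)
t=4: [96, 105, 94, 103, 103, 94]  (not all equal)
t=5: [8, 18, 7, 19, 19, 7]  (not all equal)
t=6: [29, 49, 29, 48, 48, 29]  (not all equal)
t=7: [98, 131, 98, 131, 131, 98]  (not all equal)
t=8: [26, 84, 26, 84, 84, 26]  (not all equal)
t=9: [69, 44, 69, 44, 44, 69]  (not all equal)
t=10: [91, 121, 91, 121, 121, 91]  (not all equal)
t=11: [27, 62, 27, 62, 62, 27]  (not all equal)
t=12: [85, 97, 85, 97, 97, 85]  (not all equal)
t=13: [26, 9, 26, 9, 9, 26]  (not all equal)
t=14: [67, 37, 67, 37, 37, 67]  (not all equal)
t=15: [92, 106, 92, 106, 106, 92]  (not all equal)
t=16: [15, 26, 15, 26, 26, 15]  (not all equal)
t=17: [51, 71, 51, 71, 71, 51]  (not all equal)
t=18: [122, 87, 122, 87, 87, 122]  (not all equal)
t=19: [67, 37, 67, 37, 37, 67]  (not all equal)

Answer: never
Key observation: The state at step 14 reappears at step 19 — the system is in a cycle of period 5 from step 14 on.  No step 0..19 is synchronized, and the cycle repeats forever, so no step up to 80 (or ever) has all patches equal.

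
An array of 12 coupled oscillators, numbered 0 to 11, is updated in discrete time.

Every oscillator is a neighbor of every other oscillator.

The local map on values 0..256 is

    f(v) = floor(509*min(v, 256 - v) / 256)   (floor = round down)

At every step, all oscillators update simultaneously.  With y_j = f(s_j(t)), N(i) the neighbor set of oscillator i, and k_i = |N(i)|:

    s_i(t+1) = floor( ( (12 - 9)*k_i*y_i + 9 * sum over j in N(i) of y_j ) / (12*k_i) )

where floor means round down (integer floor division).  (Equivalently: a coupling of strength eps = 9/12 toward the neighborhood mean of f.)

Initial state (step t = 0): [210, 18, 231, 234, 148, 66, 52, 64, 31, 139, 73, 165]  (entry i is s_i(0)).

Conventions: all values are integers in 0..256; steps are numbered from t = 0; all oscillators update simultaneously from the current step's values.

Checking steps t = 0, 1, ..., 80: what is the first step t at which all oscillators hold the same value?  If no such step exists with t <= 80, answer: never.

Simulating step by step:
t=0: [210, 18, 231, 234, 148, 66, 52, 64, 31, 139, 73, 165]  (not all equal)
t=1: [112, 102, 105, 104, 135, 120, 114, 119, 107, 138, 122, 128]  (not all equal)
t=2: [225, 222, 223, 222, 229, 228, 226, 228, 224, 228, 229, 231]  (not all equal)
t=3: [58, 60, 59, 60, 57, 57, 58, 57, 59, 57, 57, 56]  (not all equal)
t=4: [114, 115, 115, 115, 114, 114, 114, 114, 115, 114, 114, 114]  (not all equal)
t=5: [226, 226, 226, 226, 226, 226, 226, 226, 226, 226, 226, 226]  (all equal)

Answer: 5
Key observation: Synchronization is absorbing here: once all oscillators are equal they stay equal, and step 5 is the first all-equal step.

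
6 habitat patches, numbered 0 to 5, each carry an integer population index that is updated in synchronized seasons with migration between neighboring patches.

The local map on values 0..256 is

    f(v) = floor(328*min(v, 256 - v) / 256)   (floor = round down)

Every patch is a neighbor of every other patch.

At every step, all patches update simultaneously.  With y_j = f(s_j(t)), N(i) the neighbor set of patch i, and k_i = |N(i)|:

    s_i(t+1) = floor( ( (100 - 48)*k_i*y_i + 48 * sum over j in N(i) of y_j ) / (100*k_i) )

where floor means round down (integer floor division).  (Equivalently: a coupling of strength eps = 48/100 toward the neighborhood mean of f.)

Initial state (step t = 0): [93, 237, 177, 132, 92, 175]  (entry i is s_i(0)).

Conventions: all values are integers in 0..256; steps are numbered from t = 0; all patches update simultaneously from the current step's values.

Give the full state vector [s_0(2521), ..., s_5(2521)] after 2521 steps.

Answer: [157, 157, 157, 157, 157, 157]
Key observation: The state at step 11, [160, 160, 160, 160, 160, 160], reappears at step 23: the system is in a cycle of period 12 from step 11 on.  Therefore the state at step 2521 equals the state at step 11 + ((2521 - 11) mod 12) = 13, which is [157, 157, 157, 157, 157, 157].

Derivation:
t=0: [93, 237, 177, 132, 92, 175]
t=1: [110, 69, 102, 126, 109, 103]
t=2: [135, 113, 130, 144, 134, 131]
t=3: [153, 149, 156, 148, 154, 156]
t=4: [131, 134, 130, 134, 131, 130]
t=5: [159, 157, 159, 157, 159, 159]
t=6: [124, 125, 124, 125, 124, 124]
t=7: [158, 159, 158, 159, 158, 158]
t=8: [124, 124, 124, 124, 124, 124]
t=9: [158, 158, 158, 158, 158, 158]
t=10: [125, 125, 125, 125, 125, 125]
t=11: [160, 160, 160, 160, 160, 160]
t=12: [123, 123, 123, 123, 123, 123]
t=13: [157, 157, 157, 157, 157, 157]
t=14: [126, 126, 126, 126, 126, 126]
t=15: [161, 161, 161, 161, 161, 161]
t=16: [121, 121, 121, 121, 121, 121]
t=17: [155, 155, 155, 155, 155, 155]
t=18: [129, 129, 129, 129, 129, 129]
t=19: [162, 162, 162, 162, 162, 162]
t=20: [120, 120, 120, 120, 120, 120]
t=21: [153, 153, 153, 153, 153, 153]
t=22: [131, 131, 131, 131, 131, 131]
t=23: [160, 160, 160, 160, 160, 160]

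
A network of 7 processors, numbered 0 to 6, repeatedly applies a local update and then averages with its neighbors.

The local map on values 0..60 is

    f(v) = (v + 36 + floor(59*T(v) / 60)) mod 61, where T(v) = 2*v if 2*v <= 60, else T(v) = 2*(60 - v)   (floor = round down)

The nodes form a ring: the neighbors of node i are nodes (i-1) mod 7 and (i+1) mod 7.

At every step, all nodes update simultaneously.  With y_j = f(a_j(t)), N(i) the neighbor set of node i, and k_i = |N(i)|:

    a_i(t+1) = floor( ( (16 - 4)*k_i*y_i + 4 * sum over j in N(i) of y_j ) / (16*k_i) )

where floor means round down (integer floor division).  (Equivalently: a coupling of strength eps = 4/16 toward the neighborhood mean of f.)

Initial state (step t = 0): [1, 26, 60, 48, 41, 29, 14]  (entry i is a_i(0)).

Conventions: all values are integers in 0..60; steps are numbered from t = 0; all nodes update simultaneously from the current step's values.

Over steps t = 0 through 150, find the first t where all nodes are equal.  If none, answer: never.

Simulating step by step:
t=0: [1, 26, 60, 48, 41, 29, 14]  (not all equal)
t=1: [37, 48, 38, 45, 45, 8, 16]  (not all equal)
t=2: [51, 48, 53, 49, 50, 53, 31]  (not all equal)
t=3: [38, 45, 42, 44, 43, 36, 12]  (not all equal)
t=4: [49, 50, 51, 50, 51, 51, 21]  (not all equal)
t=5: [43, 44, 43, 43, 43, 42, 38]  (not all equal)
t=6: [51, 50, 50, 51, 51, 52, 54]  (not all equal)
t=7: [42, 43, 43, 43, 42, 41, 40]  (not all equal)
t=8: [52, 51, 51, 51, 52, 53, 53]  (not all equal)
t=9: [42, 42, 43, 42, 42, 41, 41]  (not all equal)
t=10: [52, 51, 51, 51, 52, 52, 52]  (not all equal)
t=11: [42, 42, 43, 42, 42, 42, 42]  (not all equal)
t=12: [52, 51, 51, 51, 52, 52, 52]  (not all equal)

Answer: never
Key observation: The state at step 10 reappears at step 12 — the system is in a cycle of period 2 from step 10 on.  No step 0..12 is synchronized, and the cycle repeats forever, so no step up to 150 (or ever) has all nodes equal.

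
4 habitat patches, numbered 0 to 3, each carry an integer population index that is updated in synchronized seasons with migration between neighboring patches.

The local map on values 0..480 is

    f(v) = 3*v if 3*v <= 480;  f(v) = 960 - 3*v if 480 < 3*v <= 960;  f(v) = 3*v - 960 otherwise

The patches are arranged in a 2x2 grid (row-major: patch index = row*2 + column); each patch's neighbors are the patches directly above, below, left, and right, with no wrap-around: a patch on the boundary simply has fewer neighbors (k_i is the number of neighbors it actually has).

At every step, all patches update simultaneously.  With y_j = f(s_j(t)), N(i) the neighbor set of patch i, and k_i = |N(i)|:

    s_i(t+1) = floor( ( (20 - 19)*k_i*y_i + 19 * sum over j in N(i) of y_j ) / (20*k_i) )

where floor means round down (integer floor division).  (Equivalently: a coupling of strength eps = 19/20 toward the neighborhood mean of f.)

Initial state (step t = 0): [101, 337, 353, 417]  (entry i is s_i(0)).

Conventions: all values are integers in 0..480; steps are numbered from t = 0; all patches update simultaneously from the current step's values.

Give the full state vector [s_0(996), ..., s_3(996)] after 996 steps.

Simulating step by step:
t=0: [101, 337, 353, 417]
t=1: [86, 284, 287, 85]
t=2: [111, 249, 248, 111]
t=3: [220, 327, 327, 220]
t=4: [34, 286, 286, 34]
t=5: [102, 102, 102, 102]
t=6: [306, 306, 306, 306]
t=7: [42, 42, 42, 42]
t=8: [126, 126, 126, 126]
t=9: [378, 378, 378, 378]
t=10: [174, 174, 174, 174]
t=11: [438, 438, 438, 438]
t=12: [354, 354, 354, 354]
t=13: [102, 102, 102, 102]

Answer: [354, 354, 354, 354]
Key observation: The state at step 5, [102, 102, 102, 102], reappears at step 13: the system is in a cycle of period 8 from step 5 on.  Therefore the state at step 996 equals the state at step 5 + ((996 - 5) mod 8) = 12, which is [354, 354, 354, 354].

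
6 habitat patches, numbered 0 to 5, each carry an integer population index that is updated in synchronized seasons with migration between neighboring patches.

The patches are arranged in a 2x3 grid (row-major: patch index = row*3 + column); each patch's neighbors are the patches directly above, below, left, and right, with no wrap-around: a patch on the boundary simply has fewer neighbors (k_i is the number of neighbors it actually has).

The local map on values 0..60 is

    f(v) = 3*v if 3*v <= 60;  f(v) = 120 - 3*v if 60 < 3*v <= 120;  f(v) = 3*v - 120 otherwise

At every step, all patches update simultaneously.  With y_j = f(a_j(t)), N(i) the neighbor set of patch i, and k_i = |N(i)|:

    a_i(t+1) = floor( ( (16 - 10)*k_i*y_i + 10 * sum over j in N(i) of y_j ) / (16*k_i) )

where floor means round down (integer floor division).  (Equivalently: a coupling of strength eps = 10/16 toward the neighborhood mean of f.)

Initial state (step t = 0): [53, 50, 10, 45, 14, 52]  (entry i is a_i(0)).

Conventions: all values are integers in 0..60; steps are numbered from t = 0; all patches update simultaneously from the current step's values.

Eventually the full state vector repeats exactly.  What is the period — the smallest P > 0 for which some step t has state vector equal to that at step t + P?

Answer: 4
Key observation: The state at step 23, [1, 3, 1, 1, 3, 1], reappears at step 27 — and no state repeats earlier — so the cycle the system enters has period 4.

Derivation:
t=0: [53, 50, 10, 45, 14, 52]
t=1: [28, 34, 31, 30, 32, 36]
t=2: [28, 24, 19, 30, 21, 20]
t=3: [37, 49, 55, 40, 50, 58]
t=4: [11, 27, 42, 12, 28, 43]
t=5: [35, 30, 17, 35, 31, 16]
t=6: [19, 30, 43, 18, 29, 42]
t=7: [47, 31, 14, 48, 31, 15]
t=8: [23, 28, 38, 24, 30, 38]
t=9: [45, 31, 15, 43, 30, 13]
t=10: [16, 28, 37, 17, 26, 38]
t=11: [45, 34, 16, 47, 35, 18]
t=12: [17, 23, 40, 17, 25, 39]
t=13: [51, 39, 16, 49, 38, 15]
t=14: [21, 19, 33, 22, 17, 33]
t=15: [56, 48, 32, 54, 46, 30]
t=16: [38, 27, 25, 36, 26, 24]
t=17: [18, 34, 44, 19, 36, 45]
t=18: [43, 23, 14, 42, 23, 13]
t=19: [21, 40, 43, 21, 39, 43]
t=20: [39, 14, 6, 40, 14, 7]
t=21: [14, 28, 26, 14, 28, 26]
t=22: [40, 38, 40, 40, 38, 40]
t=23: [1, 3, 1, 1, 3, 1]
t=24: [4, 6, 4, 4, 6, 4]
t=25: [13, 15, 13, 13, 15, 13]
t=26: [40, 42, 40, 40, 42, 40]
t=27: [1, 3, 1, 1, 3, 1]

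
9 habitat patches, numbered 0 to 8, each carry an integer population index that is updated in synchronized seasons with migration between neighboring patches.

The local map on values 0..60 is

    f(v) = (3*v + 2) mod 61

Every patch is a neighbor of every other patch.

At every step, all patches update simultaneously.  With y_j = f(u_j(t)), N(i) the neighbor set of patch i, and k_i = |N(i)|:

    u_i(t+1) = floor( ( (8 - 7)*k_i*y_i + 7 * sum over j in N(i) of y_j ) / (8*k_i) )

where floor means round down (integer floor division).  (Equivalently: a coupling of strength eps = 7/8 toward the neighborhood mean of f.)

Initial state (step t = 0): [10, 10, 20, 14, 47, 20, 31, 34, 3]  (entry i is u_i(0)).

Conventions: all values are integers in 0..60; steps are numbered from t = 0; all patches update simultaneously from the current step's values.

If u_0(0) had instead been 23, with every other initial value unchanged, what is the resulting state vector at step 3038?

Simulating step by step:
t=0: [23, 10, 20, 14, 47, 20, 31, 34, 3]
t=1: [21, 22, 21, 22, 21, 21, 22, 22, 21]
t=2: [5, 5, 5, 5, 5, 5, 5, 5, 5]
t=3: [17, 17, 17, 17, 17, 17, 17, 17, 17]
t=4: [53, 53, 53, 53, 53, 53, 53, 53, 53]
t=5: [39, 39, 39, 39, 39, 39, 39, 39, 39]
t=6: [58, 58, 58, 58, 58, 58, 58, 58, 58]
t=7: [54, 54, 54, 54, 54, 54, 54, 54, 54]
t=8: [42, 42, 42, 42, 42, 42, 42, 42, 42]
t=9: [6, 6, 6, 6, 6, 6, 6, 6, 6]
t=10: [20, 20, 20, 20, 20, 20, 20, 20, 20]
t=11: [1, 1, 1, 1, 1, 1, 1, 1, 1]
t=12: [5, 5, 5, 5, 5, 5, 5, 5, 5]

Answer: [42, 42, 42, 42, 42, 42, 42, 42, 42]
Key observation: The state at step 2, [5, 5, 5, 5, 5, 5, 5, 5, 5], reappears at step 12: the system is in a cycle of period 10 from step 2 on.  Therefore the state at step 3038 equals the state at step 2 + ((3038 - 2) mod 10) = 8, which is [42, 42, 42, 42, 42, 42, 42, 42, 42].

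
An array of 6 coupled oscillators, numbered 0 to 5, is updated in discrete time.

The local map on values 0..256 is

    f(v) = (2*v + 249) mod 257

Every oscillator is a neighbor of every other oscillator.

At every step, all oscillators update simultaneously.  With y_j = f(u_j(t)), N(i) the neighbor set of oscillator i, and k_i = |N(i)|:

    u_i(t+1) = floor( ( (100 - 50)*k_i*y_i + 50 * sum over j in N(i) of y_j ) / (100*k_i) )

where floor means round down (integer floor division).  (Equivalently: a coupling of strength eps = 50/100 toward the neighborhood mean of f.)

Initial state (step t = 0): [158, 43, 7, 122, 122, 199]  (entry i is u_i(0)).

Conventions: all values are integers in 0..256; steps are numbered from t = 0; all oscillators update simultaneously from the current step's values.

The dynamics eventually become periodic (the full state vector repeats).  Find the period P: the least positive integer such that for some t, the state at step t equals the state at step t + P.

Answer: 16
Key observation: The state at step 52, [73, 73, 73, 73, 73, 74], reappears at step 68 — and no state repeats earlier — so the cycle the system enters has period 16.

Derivation:
t=0: [158, 43, 7, 122, 122, 199]
t=1: [94, 105, 76, 168, 168, 127]
t=2: [163, 172, 149, 119, 119, 189]
t=3: [99, 106, 87, 166, 166, 119]
t=4: [168, 174, 158, 119, 119, 184]
t=5: [105, 110, 97, 168, 168, 118]
t=6: [177, 181, 171, 125, 125, 188]
t=7: [121, 124, 116, 182, 182, 130]
t=8: [208, 210, 204, 154, 154, 215]
t=9: [130, 132, 127, 87, 87, 136]
t=10: [210, 211, 207, 175, 175, 112]
t=11: [146, 147, 144, 118, 118, 171]
t=12: [72, 72, 70, 152, 152, 92]
t=13: [120, 120, 118, 81, 81, 136]
t=14: [193, 193, 191, 162, 162, 103]
t=15: [115, 115, 114, 91, 91, 146]
t=16: [192, 192, 191, 173, 173, 114]
t=17: [121, 121, 120, 106, 106, 161]
t=18: [210, 210, 209, 198, 198, 139]
t=19: [135, 135, 135, 126, 126, 79]
t=20: [67, 67, 67, 162, 162, 125]
t=21: [124, 124, 124, 97, 97, 170]
t=22: [212, 212, 212, 191, 191, 146]
t=23: [137, 137, 137, 120, 120, 84]
t=24: [68, 68, 68, 157, 157, 129]
t=25: [124, 124, 124, 92, 92, 173]
t=26: [211, 211, 211, 185, 185, 147]
t=27: [133, 133, 133, 113, 113, 82]
t=28: [59, 59, 59, 146, 146, 121]
t=29: [105, 105, 105, 72, 72, 155]
t=30: [173, 173, 173, 146, 146, 110]
t=31: [83, 83, 83, 61, 61, 135]
t=32: [133, 133, 133, 116, 116, 72]
t=33: [59, 59, 59, 148, 148, 113]
t=34: [105, 105, 105, 73, 73, 148]
t=35: [172, 172, 172, 146, 146, 103]
t=36: [80, 80, 80, 59, 59, 128]
t=37: [153, 153, 153, 136, 136, 191]
t=38: [41, 41, 41, 28, 28, 72]
t=39: [75, 75, 75, 64, 64, 99]
t=40: [142, 142, 142, 133, 133, 161]
t=41: [19, 19, 19, 12, 12, 34]
t=42: [30, 30, 30, 24, 24, 42]
t=43: [52, 52, 52, 47, 47, 61]
t=44: [95, 95, 95, 91, 91, 103]
t=45: [182, 182, 182, 178, 178, 188]
t=46: [98, 98, 98, 95, 95, 103]
t=47: [187, 187, 187, 185, 185, 191]
t=48: [109, 109, 109, 107, 107, 112]
t=49: [209, 209, 209, 208, 208, 212]
t=50: [153, 153, 153, 152, 152, 155]
t=51: [41, 41, 41, 40, 40, 42]
t=52: [73, 73, 73, 73, 73, 74]
t=53: [138, 138, 138, 138, 138, 139]
t=54: [11, 11, 11, 11, 11, 12]
t=55: [14, 14, 14, 14, 14, 15]
t=56: [20, 20, 20, 20, 20, 21]
t=57: [32, 32, 32, 32, 32, 33]
t=58: [56, 56, 56, 56, 56, 57]
t=59: [104, 104, 104, 104, 104, 105]
t=60: [200, 200, 200, 200, 200, 201]
t=61: [135, 135, 135, 135, 135, 136]
t=62: [5, 5, 5, 5, 5, 6]
t=63: [2, 2, 2, 2, 2, 3]
t=64: [253, 253, 253, 253, 253, 254]
t=65: [241, 241, 241, 241, 241, 242]
t=66: [217, 217, 217, 217, 217, 218]
t=67: [169, 169, 169, 169, 169, 170]
t=68: [73, 73, 73, 73, 73, 74]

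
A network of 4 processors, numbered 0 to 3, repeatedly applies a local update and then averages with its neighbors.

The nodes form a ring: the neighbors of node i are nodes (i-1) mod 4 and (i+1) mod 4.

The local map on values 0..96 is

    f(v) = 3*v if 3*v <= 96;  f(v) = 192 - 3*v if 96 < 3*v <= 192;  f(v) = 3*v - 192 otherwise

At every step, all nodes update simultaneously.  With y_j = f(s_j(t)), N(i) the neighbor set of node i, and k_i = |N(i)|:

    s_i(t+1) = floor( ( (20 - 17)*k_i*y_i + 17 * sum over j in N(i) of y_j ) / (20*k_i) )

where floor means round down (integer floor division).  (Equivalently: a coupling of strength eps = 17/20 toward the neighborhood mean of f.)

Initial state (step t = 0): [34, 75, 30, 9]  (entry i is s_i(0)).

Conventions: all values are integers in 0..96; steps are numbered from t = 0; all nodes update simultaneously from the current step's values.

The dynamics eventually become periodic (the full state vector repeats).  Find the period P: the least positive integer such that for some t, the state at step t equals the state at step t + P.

Answer: 8
Key observation: The state at step 18, [54, 54, 54, 54], reappears at step 26 — and no state repeats earlier — so the cycle the system enters has period 8.

Derivation:
t=0: [34, 75, 30, 9]
t=1: [39, 81, 39, 80]
t=2: [53, 71, 53, 70]
t=3: [21, 31, 21, 30]
t=4: [87, 67, 87, 67]
t=5: [18, 60, 18, 60]
t=6: [18, 47, 18, 47]
t=7: [51, 53, 51, 53]
t=8: [33, 38, 33, 38]
t=9: [80, 90, 80, 90]
t=10: [73, 52, 73, 52]
t=11: [34, 28, 34, 28]
t=12: [84, 89, 84, 89]
t=13: [72, 62, 72, 62]
t=14: [8, 21, 8, 21]
t=15: [57, 29, 57, 29]
t=16: [77, 30, 77, 30]
t=17: [82, 46, 82, 46]
t=18: [54, 54, 54, 54]
t=19: [30, 30, 30, 30]
t=20: [90, 90, 90, 90]
t=21: [78, 78, 78, 78]
t=22: [42, 42, 42, 42]
t=23: [66, 66, 66, 66]
t=24: [6, 6, 6, 6]
t=25: [18, 18, 18, 18]
t=26: [54, 54, 54, 54]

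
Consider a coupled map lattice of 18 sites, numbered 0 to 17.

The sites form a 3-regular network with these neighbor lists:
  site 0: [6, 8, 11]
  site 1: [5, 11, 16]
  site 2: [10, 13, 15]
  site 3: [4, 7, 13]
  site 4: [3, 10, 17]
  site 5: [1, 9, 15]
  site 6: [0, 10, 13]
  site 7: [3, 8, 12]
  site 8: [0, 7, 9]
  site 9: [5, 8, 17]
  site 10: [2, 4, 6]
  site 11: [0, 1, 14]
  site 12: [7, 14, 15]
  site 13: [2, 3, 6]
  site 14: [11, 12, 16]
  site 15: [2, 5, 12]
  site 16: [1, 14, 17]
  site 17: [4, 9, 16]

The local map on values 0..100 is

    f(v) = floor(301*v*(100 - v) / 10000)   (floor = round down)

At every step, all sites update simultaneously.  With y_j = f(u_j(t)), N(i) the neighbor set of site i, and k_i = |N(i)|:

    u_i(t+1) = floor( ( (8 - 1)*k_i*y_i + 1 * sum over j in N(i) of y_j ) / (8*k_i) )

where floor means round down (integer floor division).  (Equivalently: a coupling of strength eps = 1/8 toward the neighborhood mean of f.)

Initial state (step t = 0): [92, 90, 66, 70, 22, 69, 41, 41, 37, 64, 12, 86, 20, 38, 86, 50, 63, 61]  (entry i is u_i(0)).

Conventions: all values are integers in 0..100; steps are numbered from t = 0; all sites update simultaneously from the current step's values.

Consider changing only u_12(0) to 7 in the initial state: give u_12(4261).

Answer: u_12(4261) = 68
Key observation: The state at step 16, [65, 65, 66, 66, 66, 65, 66, 65, 65, 65, 66, 65, 65, 66, 65, 65, 66, 66], reappears at step 18: the system is in a cycle of period 2 from step 16 on.  Therefore the state at step 4261 equals the state at step 16 + ((4261 - 16) mod 2) = 17, which is [67, 67, 67, 67, 67, 68, 67, 67, 68, 67, 67, 68, 68, 67, 67, 67, 67, 67].

Derivation:
t=0: [92, 90, 66, 70, 22, 69, 41, 41, 37, 64, 12, 86, 7, 38, 86, 50, 63, 61]
t=1: [26, 30, 65, 63, 51, 63, 68, 69, 68, 68, 35, 35, 24, 69, 36, 71, 66, 70]
t=2: [58, 63, 67, 69, 74, 69, 64, 63, 64, 65, 68, 67, 55, 64, 68, 61, 66, 63]
t=3: [72, 69, 66, 64, 58, 64, 69, 69, 69, 67, 64, 66, 73, 68, 65, 70, 67, 69]
t=4: [60, 64, 66, 68, 72, 68, 64, 64, 63, 65, 68, 66, 59, 65, 67, 63, 65, 64]
t=5: [71, 68, 67, 65, 60, 65, 68, 69, 69, 68, 65, 67, 71, 67, 66, 69, 68, 68]
t=6: [61, 65, 66, 67, 71, 67, 65, 64, 63, 65, 67, 65, 61, 66, 66, 64, 65, 65]
t=7: [70, 67, 67, 65, 61, 66, 68, 69, 69, 68, 65, 68, 70, 67, 67, 68, 67, 67]
t=8: [63, 66, 66, 67, 70, 66, 65, 64, 64, 65, 67, 65, 63, 66, 65, 65, 66, 66]
t=9: [69, 67, 67, 66, 63, 67, 67, 68, 69, 67, 66, 68, 69, 67, 68, 68, 67, 66]
t=10: [64, 65, 66, 67, 69, 65, 65, 65, 64, 65, 67, 65, 64, 66, 65, 65, 66, 67]
t=11: [68, 67, 67, 66, 64, 68, 67, 68, 68, 67, 66, 68, 68, 67, 68, 68, 67, 66]
t=12: [65, 65, 66, 66, 68, 65, 66, 65, 65, 65, 67, 65, 65, 66, 65, 65, 66, 67]
t=13: [67, 67, 67, 66, 65, 68, 67, 67, 68, 67, 66, 68, 68, 67, 67, 67, 67, 66]
t=14: [65, 65, 66, 66, 67, 65, 66, 65, 65, 65, 66, 65, 65, 66, 65, 65, 66, 66]
t=15: [67, 67, 67, 67, 66, 68, 67, 67, 68, 67, 66, 68, 68, 67, 67, 67, 67, 67]
t=16: [65, 65, 66, 66, 66, 65, 66, 65, 65, 65, 66, 65, 65, 66, 65, 65, 66, 66]
t=17: [67, 67, 67, 67, 67, 68, 67, 67, 68, 67, 67, 68, 68, 67, 67, 67, 67, 67]
t=18: [65, 65, 66, 66, 66, 65, 66, 65, 65, 65, 66, 65, 65, 66, 65, 65, 66, 66]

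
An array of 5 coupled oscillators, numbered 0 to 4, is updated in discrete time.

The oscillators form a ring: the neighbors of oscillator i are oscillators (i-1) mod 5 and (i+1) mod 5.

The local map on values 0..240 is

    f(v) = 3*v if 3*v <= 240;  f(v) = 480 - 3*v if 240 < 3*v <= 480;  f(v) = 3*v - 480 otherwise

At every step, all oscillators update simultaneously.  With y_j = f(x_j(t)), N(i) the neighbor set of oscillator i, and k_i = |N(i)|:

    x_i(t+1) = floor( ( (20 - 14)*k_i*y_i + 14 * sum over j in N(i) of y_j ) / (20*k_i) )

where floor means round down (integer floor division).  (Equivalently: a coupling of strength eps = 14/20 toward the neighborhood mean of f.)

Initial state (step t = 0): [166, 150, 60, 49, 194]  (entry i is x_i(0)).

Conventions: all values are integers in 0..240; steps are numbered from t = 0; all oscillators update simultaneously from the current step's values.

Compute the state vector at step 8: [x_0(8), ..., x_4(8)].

Simulating step by step:
t=0: [166, 150, 60, 49, 194]
t=1: [51, 78, 115, 142, 88]
t=2: [203, 171, 141, 139, 137]
t=3: [74, 75, 50, 63, 87]
t=4: [222, 197, 189, 185, 209]
t=5: [146, 128, 91, 104, 135]
t=6: [72, 115, 154, 149, 96]
t=7: [179, 122, 64, 83, 144]
t=8: [73, 121, 178, 153, 115]

Answer: [73, 121, 178, 153, 115]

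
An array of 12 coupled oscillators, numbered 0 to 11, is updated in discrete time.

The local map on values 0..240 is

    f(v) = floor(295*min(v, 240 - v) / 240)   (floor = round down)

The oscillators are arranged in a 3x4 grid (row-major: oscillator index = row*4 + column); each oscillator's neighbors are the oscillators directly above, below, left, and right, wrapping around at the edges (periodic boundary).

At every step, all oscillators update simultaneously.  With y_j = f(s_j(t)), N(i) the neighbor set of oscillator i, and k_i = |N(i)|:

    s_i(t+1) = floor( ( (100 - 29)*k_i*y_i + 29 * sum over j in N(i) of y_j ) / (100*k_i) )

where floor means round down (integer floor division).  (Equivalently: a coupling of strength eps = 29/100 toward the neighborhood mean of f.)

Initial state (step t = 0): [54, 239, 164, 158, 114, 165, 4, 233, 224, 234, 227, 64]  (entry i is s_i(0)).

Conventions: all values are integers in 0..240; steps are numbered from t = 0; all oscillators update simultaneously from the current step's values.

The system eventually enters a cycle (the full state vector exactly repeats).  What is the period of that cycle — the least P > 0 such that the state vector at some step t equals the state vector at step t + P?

Answer: 4
Key observation: The state at step 30, [116, 118, 118, 116, 119, 119, 119, 119, 119, 119, 119, 119], reappears at step 34 — and no state repeats earlier — so the cycle the system enters has period 4.

Derivation:
t=0: [54, 239, 164, 158, 114, 165, 4, 233, 224, 234, 227, 64]
t=1: [65, 19, 74, 88, 112, 76, 17, 29, 34, 14, 23, 65]
t=2: [78, 36, 76, 97, 115, 80, 32, 49, 51, 25, 34, 71]
t=3: [93, 54, 83, 108, 122, 87, 48, 70, 69, 39, 47, 82]
t=4: [111, 73, 95, 122, 131, 98, 67, 92, 89, 56, 62, 97]
t=5: [131, 95, 110, 138, 129, 112, 89, 114, 110, 76, 81, 116]
t=6: [131, 118, 128, 128, 136, 130, 114, 136, 132, 101, 105, 136]
t=7: [133, 141, 137, 135, 128, 134, 137, 128, 130, 127, 129, 128]
t=8: [130, 123, 126, 130, 135, 130, 127, 135, 135, 135, 134, 136]
t=9: [134, 140, 138, 134, 129, 134, 136, 129, 129, 130, 131, 128]
t=10: [130, 124, 125, 130, 135, 130, 128, 134, 135, 133, 132, 136]
t=11: [134, 140, 139, 134, 129, 134, 136, 130, 129, 132, 132, 128]
t=12: [130, 124, 125, 130, 135, 129, 127, 134, 135, 131, 131, 135]
t=13: [134, 140, 139, 134, 130, 135, 137, 130, 129, 133, 133, 129]
t=14: [130, 123, 124, 130, 134, 128, 127, 134, 135, 130, 130, 135]
t=15: [134, 141, 140, 134, 130, 136, 137, 130, 129, 135, 135, 129]
t=16: [130, 122, 123, 130, 134, 127, 126, 134, 134, 128, 128, 134]
t=17: [135, 143, 141, 134, 130, 138, 139, 131, 130, 137, 137, 130]
t=18: [129, 120, 122, 129, 133, 125, 124, 132, 133, 126, 126, 133]
t=19: [136, 145, 143, 136, 132, 140, 141, 132, 132, 139, 139, 132]
t=20: [126, 118, 119, 127, 130, 122, 121, 130, 131, 123, 124, 131]
t=21: [139, 144, 145, 138, 135, 144, 144, 135, 134, 142, 142, 134]
t=22: [124, 118, 117, 124, 127, 118, 118, 127, 128, 120, 120, 128]
t=23: [141, 144, 143, 141, 138, 144, 144, 138, 138, 145, 145, 138]
t=24: [121, 118, 118, 121, 124, 118, 118, 124, 124, 116, 117, 124]
t=25: [145, 144, 144, 145, 142, 144, 144, 142, 142, 142, 143, 142]
t=26: [116, 118, 117, 116, 119, 118, 118, 119, 119, 119, 119, 119]
t=27: [142, 144, 143, 142, 145, 145, 145, 145, 145, 145, 145, 145]
t=28: [119, 117, 118, 119, 116, 116, 116, 116, 116, 116, 116, 116]
t=29: [145, 143, 144, 145, 142, 142, 142, 142, 142, 142, 142, 142]
t=30: [116, 118, 118, 116, 119, 119, 119, 119, 119, 119, 119, 119]
t=31: [142, 144, 144, 142, 145, 145, 145, 145, 145, 145, 145, 145]
t=32: [119, 117, 117, 119, 116, 116, 116, 116, 116, 116, 116, 116]
t=33: [145, 143, 143, 145, 142, 142, 142, 142, 142, 142, 142, 142]
t=34: [116, 118, 118, 116, 119, 119, 119, 119, 119, 119, 119, 119]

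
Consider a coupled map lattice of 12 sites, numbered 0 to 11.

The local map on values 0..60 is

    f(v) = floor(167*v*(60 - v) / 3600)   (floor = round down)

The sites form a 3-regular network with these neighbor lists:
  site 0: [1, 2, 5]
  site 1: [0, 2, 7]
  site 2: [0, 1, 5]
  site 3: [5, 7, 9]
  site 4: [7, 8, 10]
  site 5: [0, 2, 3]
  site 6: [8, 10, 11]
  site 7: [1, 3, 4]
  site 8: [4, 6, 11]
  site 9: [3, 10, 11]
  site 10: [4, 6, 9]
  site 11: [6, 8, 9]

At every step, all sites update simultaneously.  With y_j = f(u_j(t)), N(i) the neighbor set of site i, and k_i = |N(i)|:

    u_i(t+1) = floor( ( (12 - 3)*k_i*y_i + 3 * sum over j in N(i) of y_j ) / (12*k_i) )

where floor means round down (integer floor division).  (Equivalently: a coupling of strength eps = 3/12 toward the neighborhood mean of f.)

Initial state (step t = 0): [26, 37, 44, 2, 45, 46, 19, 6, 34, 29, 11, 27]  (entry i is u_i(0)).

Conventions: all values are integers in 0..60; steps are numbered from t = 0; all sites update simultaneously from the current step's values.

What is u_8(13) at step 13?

Simulating step by step:
t=0: [26, 37, 44, 2, 45, 46, 19, 6, 34, 29, 11, 27]
t=1: [39, 36, 33, 10, 30, 28, 35, 17, 39, 36, 27, 40]
t=2: [37, 39, 40, 26, 40, 39, 39, 33, 37, 38, 40, 37]
t=3: [38, 37, 37, 40, 37, 37, 37, 40, 38, 38, 37, 38]
t=4: [38, 38, 38, 37, 38, 38, 38, 37, 38, 38, 38, 38]
t=5: [38, 38, 38, 38, 38, 38, 38, 38, 38, 38, 38, 38]
t=6: [38, 38, 38, 38, 38, 38, 38, 38, 38, 38, 38, 38]
t=7: [38, 38, 38, 38, 38, 38, 38, 38, 38, 38, 38, 38]
t=8: [38, 38, 38, 38, 38, 38, 38, 38, 38, 38, 38, 38]
t=9: [38, 38, 38, 38, 38, 38, 38, 38, 38, 38, 38, 38]
t=10: [38, 38, 38, 38, 38, 38, 38, 38, 38, 38, 38, 38]
t=11: [38, 38, 38, 38, 38, 38, 38, 38, 38, 38, 38, 38]
t=12: [38, 38, 38, 38, 38, 38, 38, 38, 38, 38, 38, 38]
t=13: [38, 38, 38, 38, 38, 38, 38, 38, 38, 38, 38, 38]

Answer: u_8(13) = 38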